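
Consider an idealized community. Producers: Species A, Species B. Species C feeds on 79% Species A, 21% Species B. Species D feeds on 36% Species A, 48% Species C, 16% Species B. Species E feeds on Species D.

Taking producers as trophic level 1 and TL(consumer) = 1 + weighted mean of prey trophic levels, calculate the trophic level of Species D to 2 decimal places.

Species C: 1 + (0.79×1 + 0.21×1) = 2
Species D: 1 + (0.36×1 + 0.48×2 + 0.16×1) = 2.48
Species E: 1 + 2.48 = 3.48

2.48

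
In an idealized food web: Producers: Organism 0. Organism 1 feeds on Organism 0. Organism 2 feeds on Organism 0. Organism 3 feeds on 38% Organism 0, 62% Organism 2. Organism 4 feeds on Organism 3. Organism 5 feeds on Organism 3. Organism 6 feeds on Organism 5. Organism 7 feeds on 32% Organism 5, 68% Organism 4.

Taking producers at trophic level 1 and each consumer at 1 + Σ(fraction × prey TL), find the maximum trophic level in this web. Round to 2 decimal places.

Organism 1: 1 + 1 = 2
Organism 2: 1 + 1 = 2
Organism 3: 1 + (0.38×1 + 0.62×2) = 2.62
Organism 4: 1 + 2.62 = 3.62
Organism 5: 1 + 2.62 = 3.62
Organism 6: 1 + 3.62 = 4.62
Organism 7: 1 + (0.32×3.62 + 0.68×3.62) = 4.62

4.62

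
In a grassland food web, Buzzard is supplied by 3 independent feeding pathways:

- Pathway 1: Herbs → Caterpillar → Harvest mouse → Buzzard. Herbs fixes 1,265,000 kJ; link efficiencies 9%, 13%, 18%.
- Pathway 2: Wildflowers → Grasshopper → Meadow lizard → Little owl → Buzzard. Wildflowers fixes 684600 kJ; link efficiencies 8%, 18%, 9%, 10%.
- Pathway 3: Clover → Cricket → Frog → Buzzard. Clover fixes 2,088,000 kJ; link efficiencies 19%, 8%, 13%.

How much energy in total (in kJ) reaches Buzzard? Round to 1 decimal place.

6878.7 kJ

Pathway 1: 1265000 × 0.09 × 0.13 × 0.18 = 2664.09 kJ
Pathway 2: 684600 × 0.08 × 0.18 × 0.09 × 0.1 = 88.72416 kJ
Pathway 3: 2088000 × 0.19 × 0.08 × 0.13 = 4125.888 kJ
Total at Buzzard: 2664.09 + 88.72416 + 4125.888 = 6878.70216 kJ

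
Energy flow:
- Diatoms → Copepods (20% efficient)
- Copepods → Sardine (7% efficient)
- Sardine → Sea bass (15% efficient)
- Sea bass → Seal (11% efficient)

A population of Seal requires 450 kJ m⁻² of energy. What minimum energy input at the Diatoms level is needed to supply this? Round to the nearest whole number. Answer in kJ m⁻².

1948052 kJ m⁻²

Cumulative transfer efficiency: 0.2 × 0.07 × 0.15 × 0.11 = 0.000231
Diatoms energy = 450 / 0.000231 = 1948052 kJ m⁻²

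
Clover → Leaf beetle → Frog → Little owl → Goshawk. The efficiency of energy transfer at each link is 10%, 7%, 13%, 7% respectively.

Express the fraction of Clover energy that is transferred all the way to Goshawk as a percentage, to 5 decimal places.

0.00637%

Product of link efficiencies: 0.1 × 0.07 × 0.13 × 0.07 = 0.0000637
As a percentage: 0.0000637 × 100 = 0.00637%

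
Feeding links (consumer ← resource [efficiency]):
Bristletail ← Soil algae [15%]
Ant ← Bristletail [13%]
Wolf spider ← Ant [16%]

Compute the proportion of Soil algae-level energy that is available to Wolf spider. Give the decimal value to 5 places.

Product of link efficiencies: 0.15 × 0.13 × 0.16 = 0.00312

0.00312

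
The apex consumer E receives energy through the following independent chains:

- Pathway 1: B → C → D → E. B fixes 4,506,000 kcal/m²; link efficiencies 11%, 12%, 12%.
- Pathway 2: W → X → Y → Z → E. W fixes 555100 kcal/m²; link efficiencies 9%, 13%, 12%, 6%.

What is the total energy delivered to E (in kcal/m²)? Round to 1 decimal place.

Pathway 1: 4506000 × 0.11 × 0.12 × 0.12 = 7137.504 kcal/m²
Pathway 2: 555100 × 0.09 × 0.13 × 0.12 × 0.06 = 46.761624 kcal/m²
Total at E: 7137.504 + 46.761624 = 7184.265624 kcal/m²

7184.3 kcal/m²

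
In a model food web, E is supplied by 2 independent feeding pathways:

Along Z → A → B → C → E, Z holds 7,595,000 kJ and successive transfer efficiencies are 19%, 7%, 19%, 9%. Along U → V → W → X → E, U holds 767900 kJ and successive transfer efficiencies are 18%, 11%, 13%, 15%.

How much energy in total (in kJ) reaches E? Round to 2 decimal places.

Via Z: 7595000 × 0.19 × 0.07 × 0.19 × 0.09 = 1727.33085 kJ
Via U: 767900 × 0.18 × 0.11 × 0.13 × 0.15 = 296.48619 kJ
Total at E: 1727.33085 + 296.48619 = 2023.81704 kJ

2023.82 kJ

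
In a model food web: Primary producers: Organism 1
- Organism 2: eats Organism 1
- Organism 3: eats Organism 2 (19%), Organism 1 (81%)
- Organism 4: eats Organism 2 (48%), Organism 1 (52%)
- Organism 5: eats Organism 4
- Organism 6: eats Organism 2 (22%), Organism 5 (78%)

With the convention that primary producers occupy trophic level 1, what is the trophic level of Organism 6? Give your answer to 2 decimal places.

Organism 2: 1 + 1 = 2
Organism 3: 1 + (0.19×2 + 0.81×1) = 2.19
Organism 4: 1 + (0.48×2 + 0.52×1) = 2.48
Organism 5: 1 + 2.48 = 3.48
Organism 6: 1 + (0.22×2 + 0.78×3.48) = 4.1544

4.15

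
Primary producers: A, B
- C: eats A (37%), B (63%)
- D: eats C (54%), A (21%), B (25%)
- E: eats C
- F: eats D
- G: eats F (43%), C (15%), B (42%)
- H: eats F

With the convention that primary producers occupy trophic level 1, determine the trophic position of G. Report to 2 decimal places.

3.24

C: 1 + (0.37×1 + 0.63×1) = 2
D: 1 + (0.54×2 + 0.21×1 + 0.25×1) = 2.54
E: 1 + 2 = 3
F: 1 + 2.54 = 3.54
G: 1 + (0.43×3.54 + 0.15×2 + 0.42×1) = 3.2422
H: 1 + 3.54 = 4.54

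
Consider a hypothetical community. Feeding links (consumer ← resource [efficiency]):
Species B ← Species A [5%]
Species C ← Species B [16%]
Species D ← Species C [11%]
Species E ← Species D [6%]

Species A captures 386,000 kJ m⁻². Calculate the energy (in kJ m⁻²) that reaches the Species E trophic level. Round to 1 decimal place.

Species B: 386000 × 0.05 = 19300 kJ m⁻²
Species C: 19300 × 0.16 = 3088 kJ m⁻²
Species D: 3088 × 0.11 = 339.68 kJ m⁻²
Species E: 339.68 × 0.06 = 20.3808 kJ m⁻²

20.4 kJ m⁻²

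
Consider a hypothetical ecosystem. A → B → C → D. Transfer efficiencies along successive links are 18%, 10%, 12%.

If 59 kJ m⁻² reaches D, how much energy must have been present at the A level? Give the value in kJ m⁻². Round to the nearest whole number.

Cumulative transfer efficiency: 0.18 × 0.1 × 0.12 = 0.00216
A energy = 59 / 0.00216 = 27315 kJ m⁻²

27315 kJ m⁻²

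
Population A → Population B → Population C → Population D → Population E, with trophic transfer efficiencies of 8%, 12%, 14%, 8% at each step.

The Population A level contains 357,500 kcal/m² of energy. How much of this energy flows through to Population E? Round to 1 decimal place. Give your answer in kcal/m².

38.4 kcal/m²

Population B: 357500 × 0.08 = 28600 kcal/m²
Population C: 28600 × 0.12 = 3432 kcal/m²
Population D: 3432 × 0.14 = 480.48 kcal/m²
Population E: 480.48 × 0.08 = 38.4384 kcal/m²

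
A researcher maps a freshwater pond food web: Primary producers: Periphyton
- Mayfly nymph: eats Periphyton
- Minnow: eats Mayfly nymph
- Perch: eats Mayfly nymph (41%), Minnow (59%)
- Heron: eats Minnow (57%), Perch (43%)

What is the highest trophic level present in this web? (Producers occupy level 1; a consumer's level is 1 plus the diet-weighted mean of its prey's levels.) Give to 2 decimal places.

4.25

Mayfly nymph: 1 + 1 = 2
Minnow: 1 + 2 = 3
Perch: 1 + (0.41×2 + 0.59×3) = 3.59
Heron: 1 + (0.57×3 + 0.43×3.59) = 4.2537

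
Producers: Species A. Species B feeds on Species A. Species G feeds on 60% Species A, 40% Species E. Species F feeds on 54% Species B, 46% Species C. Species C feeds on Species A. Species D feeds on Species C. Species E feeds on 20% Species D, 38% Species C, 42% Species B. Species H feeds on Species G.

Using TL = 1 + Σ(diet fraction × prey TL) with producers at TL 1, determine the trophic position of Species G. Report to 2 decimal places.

Species B: 1 + 1 = 2
Species C: 1 + 1 = 2
Species D: 1 + 2 = 3
Species E: 1 + (0.2×3 + 0.38×2 + 0.42×2) = 3.2
Species F: 1 + (0.54×2 + 0.46×2) = 3
Species G: 1 + (0.6×1 + 0.4×3.2) = 2.88
Species H: 1 + 2.88 = 3.88

2.88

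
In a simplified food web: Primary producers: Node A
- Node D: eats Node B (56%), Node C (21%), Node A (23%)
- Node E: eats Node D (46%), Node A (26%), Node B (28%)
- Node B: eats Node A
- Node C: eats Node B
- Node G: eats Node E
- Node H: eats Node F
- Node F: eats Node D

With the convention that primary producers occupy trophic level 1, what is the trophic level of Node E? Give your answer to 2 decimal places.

3.19

Node B: 1 + 1 = 2
Node C: 1 + 2 = 3
Node D: 1 + (0.56×2 + 0.21×3 + 0.23×1) = 2.98
Node E: 1 + (0.46×2.98 + 0.26×1 + 0.28×2) = 3.1908
Node F: 1 + 2.98 = 3.98
Node G: 1 + 3.1908 = 4.1908
Node H: 1 + 3.98 = 4.98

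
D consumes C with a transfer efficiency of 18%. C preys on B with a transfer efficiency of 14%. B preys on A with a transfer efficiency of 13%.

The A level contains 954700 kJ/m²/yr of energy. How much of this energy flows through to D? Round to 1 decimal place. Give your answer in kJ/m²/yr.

3127.6 kJ/m²/yr

B: 954700 × 0.13 = 124111 kJ/m²/yr
C: 124111 × 0.14 = 17375.54 kJ/m²/yr
D: 17375.54 × 0.18 = 3127.5972 kJ/m²/yr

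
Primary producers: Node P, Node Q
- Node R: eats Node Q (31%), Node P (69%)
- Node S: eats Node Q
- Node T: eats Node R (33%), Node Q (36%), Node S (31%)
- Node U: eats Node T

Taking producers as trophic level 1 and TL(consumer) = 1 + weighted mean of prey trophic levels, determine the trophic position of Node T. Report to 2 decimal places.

2.64

Node R: 1 + (0.31×1 + 0.69×1) = 2
Node S: 1 + 1 = 2
Node T: 1 + (0.33×2 + 0.36×1 + 0.31×2) = 2.64
Node U: 1 + 2.64 = 3.64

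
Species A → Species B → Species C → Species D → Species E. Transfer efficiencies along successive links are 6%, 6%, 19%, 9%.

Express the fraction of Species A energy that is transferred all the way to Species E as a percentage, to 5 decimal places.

Product of link efficiencies: 0.06 × 0.06 × 0.19 × 0.09 = 0.00006156
As a percentage: 0.00006156 × 100 = 0.00616%

0.00616%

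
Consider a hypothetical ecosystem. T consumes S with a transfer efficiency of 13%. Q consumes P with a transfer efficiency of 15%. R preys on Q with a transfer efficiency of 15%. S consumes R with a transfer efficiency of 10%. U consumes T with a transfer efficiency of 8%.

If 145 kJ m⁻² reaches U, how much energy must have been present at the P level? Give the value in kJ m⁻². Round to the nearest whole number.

Cumulative transfer efficiency: 0.15 × 0.15 × 0.1 × 0.13 × 0.08 = 0.0000234
P energy = 145 / 0.0000234 = 6196581 kJ m⁻²

6196581 kJ m⁻²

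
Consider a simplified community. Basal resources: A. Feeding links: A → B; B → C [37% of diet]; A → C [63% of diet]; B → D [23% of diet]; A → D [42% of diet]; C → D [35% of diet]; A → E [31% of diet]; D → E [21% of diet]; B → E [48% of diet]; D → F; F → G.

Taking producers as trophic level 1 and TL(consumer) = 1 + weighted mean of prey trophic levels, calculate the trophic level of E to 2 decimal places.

B: 1 + 1 = 2
C: 1 + (0.37×2 + 0.63×1) = 2.37
D: 1 + (0.23×2 + 0.42×1 + 0.35×2.37) = 2.7095
E: 1 + (0.31×1 + 0.21×2.7095 + 0.48×2) = 2.838995
F: 1 + 2.7095 = 3.7095
G: 1 + 3.7095 = 4.7095

2.84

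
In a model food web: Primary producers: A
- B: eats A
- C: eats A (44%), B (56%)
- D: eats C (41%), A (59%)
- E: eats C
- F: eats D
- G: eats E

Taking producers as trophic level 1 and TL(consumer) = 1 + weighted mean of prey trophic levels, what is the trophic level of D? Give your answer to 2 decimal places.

2.64

B: 1 + 1 = 2
C: 1 + (0.44×1 + 0.56×2) = 2.56
D: 1 + (0.41×2.56 + 0.59×1) = 2.6396
E: 1 + 2.56 = 3.56
F: 1 + 2.6396 = 3.6396
G: 1 + 3.56 = 4.56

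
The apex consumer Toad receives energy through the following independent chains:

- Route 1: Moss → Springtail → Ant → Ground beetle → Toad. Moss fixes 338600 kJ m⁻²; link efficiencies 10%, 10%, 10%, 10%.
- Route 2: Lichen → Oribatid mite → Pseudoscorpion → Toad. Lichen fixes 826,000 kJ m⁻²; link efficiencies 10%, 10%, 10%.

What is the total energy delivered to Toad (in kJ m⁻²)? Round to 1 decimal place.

Route 1: 338600 × 0.1 × 0.1 × 0.1 × 0.1 = 33.86 kJ m⁻²
Route 2: 826000 × 0.1 × 0.1 × 0.1 = 826 kJ m⁻²
Total at Toad: 33.86 + 826 = 859.86 kJ m⁻²

859.9 kJ m⁻²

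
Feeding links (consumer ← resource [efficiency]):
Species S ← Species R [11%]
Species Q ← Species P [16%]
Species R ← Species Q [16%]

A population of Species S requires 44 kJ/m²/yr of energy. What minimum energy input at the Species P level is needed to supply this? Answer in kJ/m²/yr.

15625 kJ/m²/yr

Cumulative transfer efficiency: 0.16 × 0.16 × 0.11 = 0.002816
Species P energy = 44 / 0.002816 = 15625 kJ/m²/yr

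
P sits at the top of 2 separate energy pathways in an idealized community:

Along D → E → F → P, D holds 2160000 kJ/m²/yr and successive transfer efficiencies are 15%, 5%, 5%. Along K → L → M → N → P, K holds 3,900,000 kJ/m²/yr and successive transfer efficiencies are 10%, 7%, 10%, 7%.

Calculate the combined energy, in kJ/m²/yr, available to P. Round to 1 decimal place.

1001.1 kJ/m²/yr

Via D: 2160000 × 0.15 × 0.05 × 0.05 = 810 kJ/m²/yr
Via K: 3900000 × 0.1 × 0.07 × 0.1 × 0.07 = 191.1 kJ/m²/yr
Total at P: 810 + 191.1 = 1001.1 kJ/m²/yr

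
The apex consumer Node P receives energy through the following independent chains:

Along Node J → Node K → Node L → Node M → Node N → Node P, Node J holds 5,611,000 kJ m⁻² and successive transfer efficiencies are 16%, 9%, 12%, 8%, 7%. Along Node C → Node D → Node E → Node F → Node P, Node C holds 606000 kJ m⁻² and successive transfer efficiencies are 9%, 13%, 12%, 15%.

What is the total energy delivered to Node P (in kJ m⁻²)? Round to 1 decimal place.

181.9 kJ m⁻²

Via Node J: 5611000 × 0.16 × 0.09 × 0.12 × 0.08 × 0.07 = 54.2965248 kJ m⁻²
Via Node C: 606000 × 0.09 × 0.13 × 0.12 × 0.15 = 127.6236 kJ m⁻²
Total at Node P: 54.2965248 + 127.6236 = 181.9201248 kJ m⁻²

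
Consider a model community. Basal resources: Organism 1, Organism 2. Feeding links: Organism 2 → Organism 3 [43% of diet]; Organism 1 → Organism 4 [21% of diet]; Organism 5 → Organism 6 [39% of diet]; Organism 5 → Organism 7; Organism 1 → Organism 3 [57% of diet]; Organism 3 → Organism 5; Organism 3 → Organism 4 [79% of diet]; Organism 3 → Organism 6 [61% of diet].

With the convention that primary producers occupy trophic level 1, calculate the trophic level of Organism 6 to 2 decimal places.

3.39

Organism 3: 1 + (0.43×1 + 0.57×1) = 2
Organism 4: 1 + (0.21×1 + 0.79×2) = 2.79
Organism 5: 1 + 2 = 3
Organism 6: 1 + (0.61×2 + 0.39×3) = 3.39
Organism 7: 1 + 3 = 4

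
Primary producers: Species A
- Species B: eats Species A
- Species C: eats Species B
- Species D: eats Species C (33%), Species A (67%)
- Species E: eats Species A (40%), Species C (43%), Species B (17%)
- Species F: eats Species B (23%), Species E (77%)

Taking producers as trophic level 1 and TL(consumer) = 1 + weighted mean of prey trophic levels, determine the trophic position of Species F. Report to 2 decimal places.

3.79

Species B: 1 + 1 = 2
Species C: 1 + 2 = 3
Species D: 1 + (0.33×3 + 0.67×1) = 2.66
Species E: 1 + (0.4×1 + 0.43×3 + 0.17×2) = 3.03
Species F: 1 + (0.23×2 + 0.77×3.03) = 3.7931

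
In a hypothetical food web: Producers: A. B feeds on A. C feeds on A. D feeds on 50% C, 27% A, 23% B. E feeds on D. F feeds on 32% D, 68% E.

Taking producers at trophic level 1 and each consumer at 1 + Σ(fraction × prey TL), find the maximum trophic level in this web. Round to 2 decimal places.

B: 1 + 1 = 2
C: 1 + 1 = 2
D: 1 + (0.5×2 + 0.27×1 + 0.23×2) = 2.73
E: 1 + 2.73 = 3.73
F: 1 + (0.32×2.73 + 0.68×3.73) = 4.41

4.41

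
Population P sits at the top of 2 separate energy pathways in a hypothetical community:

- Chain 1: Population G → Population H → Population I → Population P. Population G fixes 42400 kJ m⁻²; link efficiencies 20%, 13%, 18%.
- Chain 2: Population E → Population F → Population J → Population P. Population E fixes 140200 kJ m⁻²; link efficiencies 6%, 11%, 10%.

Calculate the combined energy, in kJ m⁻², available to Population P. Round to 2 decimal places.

290.96 kJ m⁻²

Chain 1: 42400 × 0.2 × 0.13 × 0.18 = 198.432 kJ m⁻²
Chain 2: 140200 × 0.06 × 0.11 × 0.1 = 92.532 kJ m⁻²
Total at Population P: 198.432 + 92.532 = 290.964 kJ m⁻²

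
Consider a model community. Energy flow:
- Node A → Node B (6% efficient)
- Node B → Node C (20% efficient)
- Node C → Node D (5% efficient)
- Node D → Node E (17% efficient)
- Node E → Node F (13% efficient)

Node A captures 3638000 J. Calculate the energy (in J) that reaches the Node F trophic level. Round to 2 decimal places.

Node B: 3638000 × 0.06 = 218280 J
Node C: 218280 × 0.2 = 43656 J
Node D: 43656 × 0.05 = 2182.8 J
Node E: 2182.8 × 0.17 = 371.076 J
Node F: 371.076 × 0.13 = 48.23988 J

48.24 J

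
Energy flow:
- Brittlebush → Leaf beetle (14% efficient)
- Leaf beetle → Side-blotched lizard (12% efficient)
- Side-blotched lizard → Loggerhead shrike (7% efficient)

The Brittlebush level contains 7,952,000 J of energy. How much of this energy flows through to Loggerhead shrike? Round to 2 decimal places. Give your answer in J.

9351.55 J

Leaf beetle: 7952000 × 0.14 = 1113280 J
Side-blotched lizard: 1113280 × 0.12 = 133593.6 J
Loggerhead shrike: 133593.6 × 0.07 = 9351.552 J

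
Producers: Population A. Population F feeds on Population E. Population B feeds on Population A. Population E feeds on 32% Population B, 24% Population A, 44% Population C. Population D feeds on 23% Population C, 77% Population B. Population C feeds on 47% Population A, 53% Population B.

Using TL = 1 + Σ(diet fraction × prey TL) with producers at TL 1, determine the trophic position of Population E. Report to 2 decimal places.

Population B: 1 + 1 = 2
Population C: 1 + (0.47×1 + 0.53×2) = 2.53
Population D: 1 + (0.23×2.53 + 0.77×2) = 3.1219
Population E: 1 + (0.32×2 + 0.24×1 + 0.44×2.53) = 2.9932
Population F: 1 + 2.9932 = 3.9932

2.99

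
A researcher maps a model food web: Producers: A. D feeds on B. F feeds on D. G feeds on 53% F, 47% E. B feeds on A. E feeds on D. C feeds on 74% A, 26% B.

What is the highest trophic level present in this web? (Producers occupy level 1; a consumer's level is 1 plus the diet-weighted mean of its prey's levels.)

5

B: 1 + 1 = 2
C: 1 + (0.74×1 + 0.26×2) = 2.26
D: 1 + 2 = 3
E: 1 + 3 = 4
F: 1 + 3 = 4
G: 1 + (0.53×4 + 0.47×4) = 5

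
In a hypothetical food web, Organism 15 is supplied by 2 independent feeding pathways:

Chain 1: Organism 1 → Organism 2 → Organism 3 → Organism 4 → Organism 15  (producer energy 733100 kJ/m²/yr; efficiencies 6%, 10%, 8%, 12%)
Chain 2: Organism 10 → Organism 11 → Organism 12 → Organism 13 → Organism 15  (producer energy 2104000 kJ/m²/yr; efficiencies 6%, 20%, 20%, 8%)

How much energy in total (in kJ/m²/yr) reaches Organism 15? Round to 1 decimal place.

446.2 kJ/m²/yr

Chain 1: 733100 × 0.06 × 0.1 × 0.08 × 0.12 = 42.22656 kJ/m²/yr
Chain 2: 2104000 × 0.06 × 0.2 × 0.2 × 0.08 = 403.968 kJ/m²/yr
Total at Organism 15: 42.22656 + 403.968 = 446.19456 kJ/m²/yr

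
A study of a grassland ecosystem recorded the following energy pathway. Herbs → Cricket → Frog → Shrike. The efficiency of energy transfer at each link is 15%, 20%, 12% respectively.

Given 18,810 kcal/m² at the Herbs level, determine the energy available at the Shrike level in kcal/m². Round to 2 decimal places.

67.72 kcal/m²

Cricket: 18810 × 0.15 = 2821.5 kcal/m²
Frog: 2821.5 × 0.2 = 564.3 kcal/m²
Shrike: 564.3 × 0.12 = 67.716 kcal/m²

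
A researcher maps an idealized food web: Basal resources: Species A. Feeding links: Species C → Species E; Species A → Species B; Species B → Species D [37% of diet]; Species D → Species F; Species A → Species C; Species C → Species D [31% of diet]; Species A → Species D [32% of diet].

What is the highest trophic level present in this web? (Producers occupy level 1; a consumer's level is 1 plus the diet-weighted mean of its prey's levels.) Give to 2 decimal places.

Species B: 1 + 1 = 2
Species C: 1 + 1 = 2
Species D: 1 + (0.37×2 + 0.31×2 + 0.32×1) = 2.68
Species E: 1 + 2 = 3
Species F: 1 + 2.68 = 3.68

3.68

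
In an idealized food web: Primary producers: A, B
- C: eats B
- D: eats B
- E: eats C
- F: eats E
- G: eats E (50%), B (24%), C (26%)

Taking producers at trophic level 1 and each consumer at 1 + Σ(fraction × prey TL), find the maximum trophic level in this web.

C: 1 + 1 = 2
D: 1 + 1 = 2
E: 1 + 2 = 3
F: 1 + 3 = 4
G: 1 + (0.5×3 + 0.24×1 + 0.26×2) = 3.26

4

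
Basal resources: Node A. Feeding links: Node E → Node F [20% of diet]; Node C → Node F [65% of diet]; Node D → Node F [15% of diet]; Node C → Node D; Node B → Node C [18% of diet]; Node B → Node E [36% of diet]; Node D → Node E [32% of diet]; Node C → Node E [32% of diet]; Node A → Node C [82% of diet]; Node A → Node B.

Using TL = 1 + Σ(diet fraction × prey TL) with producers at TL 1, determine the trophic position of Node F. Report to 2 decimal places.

Node B: 1 + 1 = 2
Node C: 1 + (0.82×1 + 0.18×2) = 2.18
Node D: 1 + 2.18 = 3.18
Node E: 1 + (0.32×2.18 + 0.32×3.18 + 0.36×2) = 3.4352
Node F: 1 + (0.15×3.18 + 0.2×3.4352 + 0.65×2.18) = 3.58104

3.58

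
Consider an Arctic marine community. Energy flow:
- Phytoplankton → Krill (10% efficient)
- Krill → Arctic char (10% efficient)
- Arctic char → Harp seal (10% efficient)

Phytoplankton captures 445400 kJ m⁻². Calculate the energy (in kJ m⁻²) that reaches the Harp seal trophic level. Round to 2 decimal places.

445.40 kJ m⁻²

Krill: 445400 × 0.1 = 44540 kJ m⁻²
Arctic char: 44540 × 0.1 = 4454 kJ m⁻²
Harp seal: 4454 × 0.1 = 445.4 kJ m⁻²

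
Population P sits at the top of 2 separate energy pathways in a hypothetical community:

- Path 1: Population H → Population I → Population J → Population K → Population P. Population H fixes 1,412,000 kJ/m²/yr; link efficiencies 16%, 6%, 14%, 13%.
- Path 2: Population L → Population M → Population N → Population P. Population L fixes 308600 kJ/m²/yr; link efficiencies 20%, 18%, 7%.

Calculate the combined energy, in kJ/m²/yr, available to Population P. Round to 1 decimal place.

Path 1: 1412000 × 0.16 × 0.06 × 0.14 × 0.13 = 246.70464 kJ/m²/yr
Path 2: 308600 × 0.2 × 0.18 × 0.07 = 777.672 kJ/m²/yr
Total at Population P: 246.70464 + 777.672 = 1024.37664 kJ/m²/yr

1024.4 kJ/m²/yr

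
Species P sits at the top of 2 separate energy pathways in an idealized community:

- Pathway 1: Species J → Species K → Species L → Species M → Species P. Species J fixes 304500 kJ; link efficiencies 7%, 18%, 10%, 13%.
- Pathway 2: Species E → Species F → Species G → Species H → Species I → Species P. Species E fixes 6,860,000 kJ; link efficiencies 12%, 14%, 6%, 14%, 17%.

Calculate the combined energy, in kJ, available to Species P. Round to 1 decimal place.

214.5 kJ

Pathway 1: 304500 × 0.07 × 0.18 × 0.1 × 0.13 = 49.8771 kJ
Pathway 2: 6860000 × 0.12 × 0.14 × 0.06 × 0.14 × 0.17 = 164.574144 kJ
Total at Species P: 49.8771 + 164.574144 = 214.451244 kJ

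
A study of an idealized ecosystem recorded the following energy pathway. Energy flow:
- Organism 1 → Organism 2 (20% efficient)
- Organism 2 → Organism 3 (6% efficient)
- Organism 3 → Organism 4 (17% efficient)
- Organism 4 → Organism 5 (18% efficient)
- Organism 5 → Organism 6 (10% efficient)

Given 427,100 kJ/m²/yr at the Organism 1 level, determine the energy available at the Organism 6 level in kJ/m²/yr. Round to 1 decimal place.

15.7 kJ/m²/yr

Organism 2: 427100 × 0.2 = 85420 kJ/m²/yr
Organism 3: 85420 × 0.06 = 5125.2 kJ/m²/yr
Organism 4: 5125.2 × 0.17 = 871.284 kJ/m²/yr
Organism 5: 871.284 × 0.18 = 156.83112 kJ/m²/yr
Organism 6: 156.83112 × 0.1 = 15.683112 kJ/m²/yr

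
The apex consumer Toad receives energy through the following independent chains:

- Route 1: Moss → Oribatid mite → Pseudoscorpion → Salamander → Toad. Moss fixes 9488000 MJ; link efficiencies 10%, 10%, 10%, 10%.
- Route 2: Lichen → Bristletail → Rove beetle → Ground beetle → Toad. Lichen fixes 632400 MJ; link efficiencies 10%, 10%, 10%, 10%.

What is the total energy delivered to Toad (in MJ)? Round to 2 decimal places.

Route 1: 9488000 × 0.1 × 0.1 × 0.1 × 0.1 = 948.8 MJ
Route 2: 632400 × 0.1 × 0.1 × 0.1 × 0.1 = 63.24 MJ
Total at Toad: 948.8 + 63.24 = 1012.04 MJ

1012.04 MJ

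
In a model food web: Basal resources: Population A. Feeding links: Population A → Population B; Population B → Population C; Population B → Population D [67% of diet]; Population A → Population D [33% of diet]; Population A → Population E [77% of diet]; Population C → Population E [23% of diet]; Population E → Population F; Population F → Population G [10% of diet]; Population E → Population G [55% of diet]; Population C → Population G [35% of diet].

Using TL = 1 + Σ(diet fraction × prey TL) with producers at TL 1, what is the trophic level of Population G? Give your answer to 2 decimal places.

3.75

Population B: 1 + 1 = 2
Population C: 1 + 2 = 3
Population D: 1 + (0.67×2 + 0.33×1) = 2.67
Population E: 1 + (0.77×1 + 0.23×3) = 2.46
Population F: 1 + 2.46 = 3.46
Population G: 1 + (0.1×3.46 + 0.55×2.46 + 0.35×3) = 3.749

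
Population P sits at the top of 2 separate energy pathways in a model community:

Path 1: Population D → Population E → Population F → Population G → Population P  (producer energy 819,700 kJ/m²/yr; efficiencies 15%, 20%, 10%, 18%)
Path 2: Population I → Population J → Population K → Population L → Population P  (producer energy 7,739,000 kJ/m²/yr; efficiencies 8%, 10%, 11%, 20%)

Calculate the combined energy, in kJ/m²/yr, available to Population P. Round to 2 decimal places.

Path 1: 819700 × 0.15 × 0.2 × 0.1 × 0.18 = 442.638 kJ/m²/yr
Path 2: 7739000 × 0.08 × 0.1 × 0.11 × 0.2 = 1362.064 kJ/m²/yr
Total at Population P: 442.638 + 1362.064 = 1804.702 kJ/m²/yr

1804.70 kJ/m²/yr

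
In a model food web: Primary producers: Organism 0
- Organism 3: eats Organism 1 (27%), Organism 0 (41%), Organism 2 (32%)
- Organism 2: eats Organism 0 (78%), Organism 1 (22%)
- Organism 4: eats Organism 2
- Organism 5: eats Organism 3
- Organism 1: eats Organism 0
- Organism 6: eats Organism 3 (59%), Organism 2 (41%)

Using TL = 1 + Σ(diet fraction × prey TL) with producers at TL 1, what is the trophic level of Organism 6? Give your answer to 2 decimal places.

3.48

Organism 1: 1 + 1 = 2
Organism 2: 1 + (0.78×1 + 0.22×2) = 2.22
Organism 3: 1 + (0.27×2 + 0.41×1 + 0.32×2.22) = 2.6604
Organism 4: 1 + 2.22 = 3.22
Organism 5: 1 + 2.6604 = 3.6604
Organism 6: 1 + (0.59×2.6604 + 0.41×2.22) = 3.479836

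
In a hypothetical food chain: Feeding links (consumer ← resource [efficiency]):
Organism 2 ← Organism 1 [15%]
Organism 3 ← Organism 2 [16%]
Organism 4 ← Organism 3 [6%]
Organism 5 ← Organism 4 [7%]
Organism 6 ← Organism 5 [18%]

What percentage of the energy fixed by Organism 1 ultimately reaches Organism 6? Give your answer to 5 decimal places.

0.00181%

Product of link efficiencies: 0.15 × 0.16 × 0.06 × 0.07 × 0.18 = 0.000018144
As a percentage: 0.000018144 × 100 = 0.00181%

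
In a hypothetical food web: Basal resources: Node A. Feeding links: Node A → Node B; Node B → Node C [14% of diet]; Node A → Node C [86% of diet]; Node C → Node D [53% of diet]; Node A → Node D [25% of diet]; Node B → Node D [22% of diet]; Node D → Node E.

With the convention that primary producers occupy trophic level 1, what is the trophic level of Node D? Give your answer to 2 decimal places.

2.82

Node B: 1 + 1 = 2
Node C: 1 + (0.14×2 + 0.86×1) = 2.14
Node D: 1 + (0.53×2.14 + 0.25×1 + 0.22×2) = 2.8242
Node E: 1 + 2.8242 = 3.8242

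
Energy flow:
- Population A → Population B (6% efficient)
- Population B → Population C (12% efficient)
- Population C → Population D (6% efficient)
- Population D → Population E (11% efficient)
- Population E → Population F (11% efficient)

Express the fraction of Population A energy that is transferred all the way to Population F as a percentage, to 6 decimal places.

0.000523%

Product of link efficiencies: 0.06 × 0.12 × 0.06 × 0.11 × 0.11 = 0.0000052272
As a percentage: 0.0000052272 × 100 = 0.000523%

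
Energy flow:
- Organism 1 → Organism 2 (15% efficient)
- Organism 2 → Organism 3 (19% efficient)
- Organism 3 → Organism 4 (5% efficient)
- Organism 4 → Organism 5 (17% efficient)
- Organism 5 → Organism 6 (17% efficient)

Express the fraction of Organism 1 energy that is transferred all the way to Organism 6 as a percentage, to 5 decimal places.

0.00412%

Product of link efficiencies: 0.15 × 0.19 × 0.05 × 0.17 × 0.17 = 0.0000411825
As a percentage: 0.0000411825 × 100 = 0.00412%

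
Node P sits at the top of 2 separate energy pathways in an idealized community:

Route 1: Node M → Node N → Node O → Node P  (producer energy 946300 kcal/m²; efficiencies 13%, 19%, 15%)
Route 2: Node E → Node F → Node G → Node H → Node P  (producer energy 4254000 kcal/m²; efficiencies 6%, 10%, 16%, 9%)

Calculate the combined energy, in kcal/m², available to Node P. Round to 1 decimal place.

Route 1: 946300 × 0.13 × 0.19 × 0.15 = 3506.0415 kcal/m²
Route 2: 4254000 × 0.06 × 0.1 × 0.16 × 0.09 = 367.5456 kcal/m²
Total at Node P: 3506.0415 + 367.5456 = 3873.5871 kcal/m²

3873.6 kcal/m²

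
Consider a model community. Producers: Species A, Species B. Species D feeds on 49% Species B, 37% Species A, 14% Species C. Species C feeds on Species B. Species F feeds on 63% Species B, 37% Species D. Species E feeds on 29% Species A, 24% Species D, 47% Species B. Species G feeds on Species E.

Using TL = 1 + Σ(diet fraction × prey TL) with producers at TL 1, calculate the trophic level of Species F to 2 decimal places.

Species C: 1 + 1 = 2
Species D: 1 + (0.49×1 + 0.37×1 + 0.14×2) = 2.14
Species E: 1 + (0.29×1 + 0.24×2.14 + 0.47×1) = 2.2736
Species F: 1 + (0.63×1 + 0.37×2.14) = 2.4218
Species G: 1 + 2.2736 = 3.2736

2.42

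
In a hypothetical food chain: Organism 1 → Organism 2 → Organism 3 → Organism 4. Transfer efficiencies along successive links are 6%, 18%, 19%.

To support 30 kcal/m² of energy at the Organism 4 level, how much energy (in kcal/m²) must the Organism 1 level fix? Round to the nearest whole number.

Cumulative transfer efficiency: 0.06 × 0.18 × 0.19 = 0.002052
Organism 1 energy = 30 / 0.002052 = 14620 kcal/m²

14620 kcal/m²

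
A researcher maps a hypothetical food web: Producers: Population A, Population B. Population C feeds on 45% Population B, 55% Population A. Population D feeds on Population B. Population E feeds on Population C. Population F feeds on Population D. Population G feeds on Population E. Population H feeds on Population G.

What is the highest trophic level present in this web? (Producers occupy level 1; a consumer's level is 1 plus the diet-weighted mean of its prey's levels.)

Population C: 1 + (0.45×1 + 0.55×1) = 2
Population D: 1 + 1 = 2
Population E: 1 + 2 = 3
Population F: 1 + 2 = 3
Population G: 1 + 3 = 4
Population H: 1 + 4 = 5

5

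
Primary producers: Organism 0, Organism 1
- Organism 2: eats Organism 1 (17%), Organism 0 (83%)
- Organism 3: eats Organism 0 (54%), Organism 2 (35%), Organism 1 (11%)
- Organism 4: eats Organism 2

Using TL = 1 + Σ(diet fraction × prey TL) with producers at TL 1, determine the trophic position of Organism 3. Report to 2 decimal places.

2.35

Organism 2: 1 + (0.17×1 + 0.83×1) = 2
Organism 3: 1 + (0.54×1 + 0.35×2 + 0.11×1) = 2.35
Organism 4: 1 + 2 = 3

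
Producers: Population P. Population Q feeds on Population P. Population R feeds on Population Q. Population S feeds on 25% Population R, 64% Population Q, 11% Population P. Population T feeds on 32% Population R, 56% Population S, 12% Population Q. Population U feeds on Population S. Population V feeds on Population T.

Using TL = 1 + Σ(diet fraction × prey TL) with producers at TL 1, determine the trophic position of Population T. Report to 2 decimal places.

Population Q: 1 + 1 = 2
Population R: 1 + 2 = 3
Population S: 1 + (0.25×3 + 0.64×2 + 0.11×1) = 3.14
Population T: 1 + (0.32×3 + 0.56×3.14 + 0.12×2) = 3.9584
Population U: 1 + 3.14 = 4.14
Population V: 1 + 3.9584 = 4.9584

3.96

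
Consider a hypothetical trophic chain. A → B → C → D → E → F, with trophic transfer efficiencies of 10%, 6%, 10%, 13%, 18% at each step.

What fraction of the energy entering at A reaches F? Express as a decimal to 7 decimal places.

0.0000140

Product of link efficiencies: 0.1 × 0.06 × 0.1 × 0.13 × 0.18 = 0.00001404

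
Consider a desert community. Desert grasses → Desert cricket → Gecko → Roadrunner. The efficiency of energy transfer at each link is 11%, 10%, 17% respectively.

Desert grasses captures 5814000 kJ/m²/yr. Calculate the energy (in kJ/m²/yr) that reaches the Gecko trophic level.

Desert cricket: 5814000 × 0.11 = 639540 kJ/m²/yr
Gecko: 639540 × 0.1 = 63954 kJ/m²/yr

63954 kJ/m²/yr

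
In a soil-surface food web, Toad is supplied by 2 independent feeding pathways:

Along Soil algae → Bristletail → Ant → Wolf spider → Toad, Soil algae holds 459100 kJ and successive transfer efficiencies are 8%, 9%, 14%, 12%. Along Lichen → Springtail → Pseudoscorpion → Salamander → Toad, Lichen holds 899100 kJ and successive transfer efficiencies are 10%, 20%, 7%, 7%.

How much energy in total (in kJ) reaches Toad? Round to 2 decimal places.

Via Soil algae: 459100 × 0.08 × 0.09 × 0.14 × 0.12 = 55.532736 kJ
Via Lichen: 899100 × 0.1 × 0.2 × 0.07 × 0.07 = 88.1118 kJ
Total at Toad: 55.532736 + 88.1118 = 143.644536 kJ

143.64 kJ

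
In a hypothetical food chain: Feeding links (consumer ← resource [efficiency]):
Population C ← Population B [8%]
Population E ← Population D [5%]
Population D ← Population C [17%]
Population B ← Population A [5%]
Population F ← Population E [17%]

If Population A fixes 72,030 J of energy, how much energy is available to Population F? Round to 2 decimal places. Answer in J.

Population B: 72030 × 0.05 = 3601.5 J
Population C: 3601.5 × 0.08 = 288.12 J
Population D: 288.12 × 0.17 = 48.9804 J
Population E: 48.9804 × 0.05 = 2.44902 J
Population F: 2.44902 × 0.17 = 0.4163334 J

0.42 J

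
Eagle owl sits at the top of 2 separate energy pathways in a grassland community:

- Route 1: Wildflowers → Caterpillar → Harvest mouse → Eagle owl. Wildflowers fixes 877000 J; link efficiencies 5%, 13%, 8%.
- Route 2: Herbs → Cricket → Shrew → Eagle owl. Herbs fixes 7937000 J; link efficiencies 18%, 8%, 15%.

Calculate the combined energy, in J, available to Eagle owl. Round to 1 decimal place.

17600.0 J

Route 1: 877000 × 0.05 × 0.13 × 0.08 = 456.04 J
Route 2: 7937000 × 0.18 × 0.08 × 0.15 = 17143.92 J
Total at Eagle owl: 456.04 + 17143.92 = 17599.96 J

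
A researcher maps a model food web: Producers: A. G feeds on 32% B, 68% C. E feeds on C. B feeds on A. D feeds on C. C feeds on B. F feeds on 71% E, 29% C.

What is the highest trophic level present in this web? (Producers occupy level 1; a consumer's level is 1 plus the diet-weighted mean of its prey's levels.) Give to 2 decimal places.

B: 1 + 1 = 2
C: 1 + 2 = 3
D: 1 + 3 = 4
E: 1 + 3 = 4
F: 1 + (0.71×4 + 0.29×3) = 4.71
G: 1 + (0.32×2 + 0.68×3) = 3.68

4.71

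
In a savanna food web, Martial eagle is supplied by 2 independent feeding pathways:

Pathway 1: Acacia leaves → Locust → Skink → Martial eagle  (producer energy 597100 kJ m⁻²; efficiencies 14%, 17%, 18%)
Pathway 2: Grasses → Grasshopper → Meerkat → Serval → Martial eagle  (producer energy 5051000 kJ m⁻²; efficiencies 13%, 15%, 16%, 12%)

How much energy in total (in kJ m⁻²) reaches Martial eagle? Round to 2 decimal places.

Pathway 1: 597100 × 0.14 × 0.17 × 0.18 = 2557.9764 kJ m⁻²
Pathway 2: 5051000 × 0.13 × 0.15 × 0.16 × 0.12 = 1891.0944 kJ m⁻²
Total at Martial eagle: 2557.9764 + 1891.0944 = 4449.0708 kJ m⁻²

4449.07 kJ m⁻²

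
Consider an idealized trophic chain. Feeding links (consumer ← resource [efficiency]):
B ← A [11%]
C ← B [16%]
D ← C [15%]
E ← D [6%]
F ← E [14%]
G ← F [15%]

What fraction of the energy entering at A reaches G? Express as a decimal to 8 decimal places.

Product of link efficiencies: 0.11 × 0.16 × 0.15 × 0.06 × 0.14 × 0.15 = 0.0000033264

0.00000333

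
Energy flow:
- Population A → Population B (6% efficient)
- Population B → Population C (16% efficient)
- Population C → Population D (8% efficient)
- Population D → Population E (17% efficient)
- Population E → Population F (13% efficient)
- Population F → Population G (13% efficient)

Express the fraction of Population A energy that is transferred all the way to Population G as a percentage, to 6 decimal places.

0.000221%

Product of link efficiencies: 0.06 × 0.16 × 0.08 × 0.17 × 0.13 × 0.13 = 0.000002206464
As a percentage: 0.000002206464 × 100 = 0.000221%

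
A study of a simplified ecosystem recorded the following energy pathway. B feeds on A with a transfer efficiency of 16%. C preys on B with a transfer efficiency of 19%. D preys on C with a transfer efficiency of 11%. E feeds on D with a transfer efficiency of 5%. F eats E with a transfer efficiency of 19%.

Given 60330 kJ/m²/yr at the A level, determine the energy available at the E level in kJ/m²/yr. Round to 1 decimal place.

B: 60330 × 0.16 = 9652.8 kJ/m²/yr
C: 9652.8 × 0.19 = 1834.032 kJ/m²/yr
D: 1834.032 × 0.11 = 201.74352 kJ/m²/yr
E: 201.74352 × 0.05 = 10.087176 kJ/m²/yr

10.1 kJ/m²/yr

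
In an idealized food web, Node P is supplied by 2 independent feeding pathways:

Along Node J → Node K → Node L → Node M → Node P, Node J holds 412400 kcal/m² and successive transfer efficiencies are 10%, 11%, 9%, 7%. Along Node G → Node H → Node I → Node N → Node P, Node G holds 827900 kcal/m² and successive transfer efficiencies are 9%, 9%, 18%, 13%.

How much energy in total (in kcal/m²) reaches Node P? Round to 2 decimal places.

185.50 kcal/m²

Via Node J: 412400 × 0.1 × 0.11 × 0.09 × 0.07 = 28.57932 kcal/m²
Via Node G: 827900 × 0.09 × 0.09 × 0.18 × 0.13 = 156.920166 kcal/m²
Total at Node P: 28.57932 + 156.920166 = 185.499486 kcal/m²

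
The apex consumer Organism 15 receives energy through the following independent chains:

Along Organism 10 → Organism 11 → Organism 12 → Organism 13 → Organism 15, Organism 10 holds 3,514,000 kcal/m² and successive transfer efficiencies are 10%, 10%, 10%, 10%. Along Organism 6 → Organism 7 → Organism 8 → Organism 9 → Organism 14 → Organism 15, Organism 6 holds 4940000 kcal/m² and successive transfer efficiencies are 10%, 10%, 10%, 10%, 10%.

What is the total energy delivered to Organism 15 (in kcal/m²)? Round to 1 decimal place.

400.8 kcal/m²

Via Organism 10: 3514000 × 0.1 × 0.1 × 0.1 × 0.1 = 351.4 kcal/m²
Via Organism 6: 4940000 × 0.1 × 0.1 × 0.1 × 0.1 × 0.1 = 49.4 kcal/m²
Total at Organism 15: 351.4 + 49.4 = 400.8 kcal/m²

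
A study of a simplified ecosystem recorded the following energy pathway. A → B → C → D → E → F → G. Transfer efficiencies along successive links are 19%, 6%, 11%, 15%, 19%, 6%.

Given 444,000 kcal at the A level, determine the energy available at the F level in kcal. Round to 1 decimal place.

15.9 kcal

B: 444000 × 0.19 = 84360 kcal
C: 84360 × 0.06 = 5061.6 kcal
D: 5061.6 × 0.11 = 556.776 kcal
E: 556.776 × 0.15 = 83.5164 kcal
F: 83.5164 × 0.19 = 15.868116 kcal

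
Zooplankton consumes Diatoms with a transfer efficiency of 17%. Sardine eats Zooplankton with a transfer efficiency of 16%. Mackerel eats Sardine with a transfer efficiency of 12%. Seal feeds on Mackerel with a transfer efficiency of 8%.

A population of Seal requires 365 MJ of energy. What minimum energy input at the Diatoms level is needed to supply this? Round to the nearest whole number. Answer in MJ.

1397825 MJ

Cumulative transfer efficiency: 0.17 × 0.16 × 0.12 × 0.08 = 0.00026112
Diatoms energy = 365 / 0.00026112 = 1397825 MJ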